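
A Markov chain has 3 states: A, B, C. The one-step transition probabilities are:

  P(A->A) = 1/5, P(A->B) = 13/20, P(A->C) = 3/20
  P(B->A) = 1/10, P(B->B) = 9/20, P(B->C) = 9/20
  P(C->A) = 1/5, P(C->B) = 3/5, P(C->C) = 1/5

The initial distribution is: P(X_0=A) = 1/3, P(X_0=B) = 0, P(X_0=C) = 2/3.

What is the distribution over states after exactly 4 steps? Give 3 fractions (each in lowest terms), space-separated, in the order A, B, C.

Propagating the distribution step by step (d_{t+1} = d_t * P):
d_0 = (A=1/3, B=0, C=2/3)
  d_1[A] = 1/3*1/5 + 0*1/10 + 2/3*1/5 = 1/5
  d_1[B] = 1/3*13/20 + 0*9/20 + 2/3*3/5 = 37/60
  d_1[C] = 1/3*3/20 + 0*9/20 + 2/3*1/5 = 11/60
d_1 = (A=1/5, B=37/60, C=11/60)
  d_2[A] = 1/5*1/5 + 37/60*1/10 + 11/60*1/5 = 83/600
  d_2[B] = 1/5*13/20 + 37/60*9/20 + 11/60*3/5 = 207/400
  d_2[C] = 1/5*3/20 + 37/60*9/20 + 11/60*1/5 = 413/1200
d_2 = (A=83/600, B=207/400, C=413/1200)
  d_3[A] = 83/600*1/5 + 207/400*1/10 + 413/1200*1/5 = 593/4000
  d_3[B] = 83/600*13/20 + 207/400*9/20 + 413/1200*3/5 = 12703/24000
  d_3[C] = 83/600*3/20 + 207/400*9/20 + 413/1200*1/5 = 7739/24000
d_3 = (A=593/4000, B=12703/24000, C=7739/24000)
  d_4[A] = 593/4000*1/5 + 12703/24000*1/10 + 7739/24000*1/5 = 35297/240000
  d_4[B] = 593/4000*13/20 + 12703/24000*9/20 + 7739/24000*3/5 = 84483/160000
  d_4[C] = 593/4000*3/20 + 12703/24000*9/20 + 7739/24000*1/5 = 155957/480000
d_4 = (A=35297/240000, B=84483/160000, C=155957/480000)

Answer: 35297/240000 84483/160000 155957/480000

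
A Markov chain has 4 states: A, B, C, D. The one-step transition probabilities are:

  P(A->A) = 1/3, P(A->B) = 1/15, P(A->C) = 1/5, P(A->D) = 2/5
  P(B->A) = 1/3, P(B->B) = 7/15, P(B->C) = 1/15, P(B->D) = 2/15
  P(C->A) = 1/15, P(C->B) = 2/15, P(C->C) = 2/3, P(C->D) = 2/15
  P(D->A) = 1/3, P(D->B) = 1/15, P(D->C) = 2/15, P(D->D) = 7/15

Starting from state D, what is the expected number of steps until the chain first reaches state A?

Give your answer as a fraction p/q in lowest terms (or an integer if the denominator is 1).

Let h_i = expected steps to first reach A from state i.
Boundary: h_A = 0.
First-step equations for the other states:
  h_B = 1 + 1/3*h_A + 7/15*h_B + 1/15*h_C + 2/15*h_D
  h_C = 1 + 1/15*h_A + 2/15*h_B + 2/3*h_C + 2/15*h_D
  h_D = 1 + 1/3*h_A + 1/15*h_B + 2/15*h_C + 7/15*h_D

Substituting h_A = 0 and rearranging gives the linear system (I - Q) h = 1:
  [8/15, -1/15, -2/15] . (h_B, h_C, h_D) = 1
  [-2/15, 1/3, -2/15] . (h_B, h_C, h_D) = 1
  [-1/15, -2/15, 8/15] . (h_B, h_C, h_D) = 1

Solving yields:
  h_B = 25/7
  h_C = 125/21
  h_D = 80/21

Starting state is D, so the expected hitting time is h_D = 80/21.

Answer: 80/21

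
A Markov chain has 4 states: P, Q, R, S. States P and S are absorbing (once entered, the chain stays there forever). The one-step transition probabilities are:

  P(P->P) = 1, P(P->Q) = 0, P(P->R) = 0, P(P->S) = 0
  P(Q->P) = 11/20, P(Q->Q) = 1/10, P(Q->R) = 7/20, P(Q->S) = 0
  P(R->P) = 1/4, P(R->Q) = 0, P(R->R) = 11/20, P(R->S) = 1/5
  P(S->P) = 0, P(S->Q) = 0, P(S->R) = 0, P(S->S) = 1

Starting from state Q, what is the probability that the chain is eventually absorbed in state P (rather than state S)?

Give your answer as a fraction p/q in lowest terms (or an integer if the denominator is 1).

Let a_i = P(absorbed in P | start in state i).
Boundary conditions: a_P = 1, a_S = 0.
For each transient state i, a_i = sum_j P(i->j) * a_j:
  a_Q = 11/20*a_P + 1/10*a_Q + 7/20*a_R + 0*a_S
  a_R = 1/4*a_P + 0*a_Q + 11/20*a_R + 1/5*a_S

Substituting a_P = 1 and a_S = 0, rearrange to (I - Q) a = r where r[i] = P(i -> P):
  [9/10, -7/20] . (a_Q, a_R) = 11/20
  [0, 9/20] . (a_Q, a_R) = 1/4

Solving yields:
  a_Q = 67/81
  a_R = 5/9

Starting state is Q, so the absorption probability is a_Q = 67/81.

Answer: 67/81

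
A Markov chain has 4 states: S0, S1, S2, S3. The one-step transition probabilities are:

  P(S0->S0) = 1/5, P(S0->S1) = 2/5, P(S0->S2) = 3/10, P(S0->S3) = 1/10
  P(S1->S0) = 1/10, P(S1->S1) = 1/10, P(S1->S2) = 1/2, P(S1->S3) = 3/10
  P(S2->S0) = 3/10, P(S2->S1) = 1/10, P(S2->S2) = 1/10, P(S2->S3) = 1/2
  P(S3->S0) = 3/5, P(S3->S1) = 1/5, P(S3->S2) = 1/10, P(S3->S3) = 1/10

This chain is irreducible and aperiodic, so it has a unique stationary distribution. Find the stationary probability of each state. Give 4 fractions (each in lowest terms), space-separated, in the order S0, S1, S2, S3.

The stationary distribution satisfies pi = pi * P, i.e.:
  pi_S0 = 1/5*pi_S0 + 1/10*pi_S1 + 3/10*pi_S2 + 3/5*pi_S3
  pi_S1 = 2/5*pi_S0 + 1/10*pi_S1 + 1/10*pi_S2 + 1/5*pi_S3
  pi_S2 = 3/10*pi_S0 + 1/2*pi_S1 + 1/10*pi_S2 + 1/10*pi_S3
  pi_S3 = 1/10*pi_S0 + 3/10*pi_S1 + 1/2*pi_S2 + 1/10*pi_S3
with normalization: pi_S0 + pi_S1 + pi_S2 + pi_S3 = 1.

Using the first 3 balance equations plus normalization, the linear system A*pi = b is:
  [-4/5, 1/10, 3/10, 3/5] . pi = 0
  [2/5, -9/10, 1/10, 1/5] . pi = 0
  [3/10, 1/2, -9/10, 1/10] . pi = 0
  [1, 1, 1, 1] . pi = 1

Solving yields:
  pi_S0 = 133/444
  pi_S1 = 95/444
  pi_S2 = 109/444
  pi_S3 = 107/444

Verification (pi * P):
  133/444*1/5 + 95/444*1/10 + 109/444*3/10 + 107/444*3/5 = 133/444 = pi_S0  (ok)
  133/444*2/5 + 95/444*1/10 + 109/444*1/10 + 107/444*1/5 = 95/444 = pi_S1  (ok)
  133/444*3/10 + 95/444*1/2 + 109/444*1/10 + 107/444*1/10 = 109/444 = pi_S2  (ok)
  133/444*1/10 + 95/444*3/10 + 109/444*1/2 + 107/444*1/10 = 107/444 = pi_S3  (ok)

Answer: 133/444 95/444 109/444 107/444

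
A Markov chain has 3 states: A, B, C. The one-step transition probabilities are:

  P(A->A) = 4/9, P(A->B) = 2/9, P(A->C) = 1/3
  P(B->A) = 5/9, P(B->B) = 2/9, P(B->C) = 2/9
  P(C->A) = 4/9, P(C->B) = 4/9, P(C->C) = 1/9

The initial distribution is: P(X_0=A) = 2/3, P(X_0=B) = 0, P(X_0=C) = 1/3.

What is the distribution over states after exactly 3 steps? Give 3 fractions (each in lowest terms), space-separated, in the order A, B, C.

Propagating the distribution step by step (d_{t+1} = d_t * P):
d_0 = (A=2/3, B=0, C=1/3)
  d_1[A] = 2/3*4/9 + 0*5/9 + 1/3*4/9 = 4/9
  d_1[B] = 2/3*2/9 + 0*2/9 + 1/3*4/9 = 8/27
  d_1[C] = 2/3*1/3 + 0*2/9 + 1/3*1/9 = 7/27
d_1 = (A=4/9, B=8/27, C=7/27)
  d_2[A] = 4/9*4/9 + 8/27*5/9 + 7/27*4/9 = 116/243
  d_2[B] = 4/9*2/9 + 8/27*2/9 + 7/27*4/9 = 68/243
  d_2[C] = 4/9*1/3 + 8/27*2/9 + 7/27*1/9 = 59/243
d_2 = (A=116/243, B=68/243, C=59/243)
  d_3[A] = 116/243*4/9 + 68/243*5/9 + 59/243*4/9 = 1040/2187
  d_3[B] = 116/243*2/9 + 68/243*2/9 + 59/243*4/9 = 604/2187
  d_3[C] = 116/243*1/3 + 68/243*2/9 + 59/243*1/9 = 181/729
d_3 = (A=1040/2187, B=604/2187, C=181/729)

Answer: 1040/2187 604/2187 181/729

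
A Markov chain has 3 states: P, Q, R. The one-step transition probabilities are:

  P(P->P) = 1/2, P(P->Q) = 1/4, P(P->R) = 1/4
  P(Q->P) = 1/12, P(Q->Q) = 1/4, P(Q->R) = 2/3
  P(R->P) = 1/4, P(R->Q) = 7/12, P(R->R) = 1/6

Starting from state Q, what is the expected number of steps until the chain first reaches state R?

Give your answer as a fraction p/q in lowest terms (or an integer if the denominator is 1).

Let h_i = expected steps to first reach R from state i.
Boundary: h_R = 0.
First-step equations for the other states:
  h_P = 1 + 1/2*h_P + 1/4*h_Q + 1/4*h_R
  h_Q = 1 + 1/12*h_P + 1/4*h_Q + 2/3*h_R

Substituting h_R = 0 and rearranging gives the linear system (I - Q) h = 1:
  [1/2, -1/4] . (h_P, h_Q) = 1
  [-1/12, 3/4] . (h_P, h_Q) = 1

Solving yields:
  h_P = 48/17
  h_Q = 28/17

Starting state is Q, so the expected hitting time is h_Q = 28/17.

Answer: 28/17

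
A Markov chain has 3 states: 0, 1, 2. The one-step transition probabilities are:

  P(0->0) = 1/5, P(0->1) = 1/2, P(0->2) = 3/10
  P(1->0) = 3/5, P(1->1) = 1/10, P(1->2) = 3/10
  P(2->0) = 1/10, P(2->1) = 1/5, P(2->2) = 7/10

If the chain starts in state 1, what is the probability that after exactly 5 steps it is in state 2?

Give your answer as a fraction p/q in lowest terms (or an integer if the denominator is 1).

Computing P^5 by repeated multiplication:
P^1 =
  0: [1/5, 1/2, 3/10]
  1: [3/5, 1/10, 3/10]
  2: [1/10, 1/5, 7/10]
P^2 =
  0: [37/100, 21/100, 21/50]
  1: [21/100, 37/100, 21/50]
  2: [21/100, 21/100, 29/50]
P^3 =
  0: [121/500, 29/100, 117/250]
  1: [153/500, 113/500, 117/250]
  2: [113/500, 121/500, 133/250]
P^4 =
  0: [673/2500, 609/2500, 609/1250]
  1: [609/2500, 673/2500, 609/1250]
  2: [609/2500, 609/2500, 641/1250]
P^5 =
  0: [3109/12500, 641/2500, 3093/6250]
  1: [3237/12500, 3077/12500, 3093/6250]
  2: [3077/12500, 3109/12500, 3157/6250]

(P^5)[1 -> 2] = 3093/6250

Answer: 3093/6250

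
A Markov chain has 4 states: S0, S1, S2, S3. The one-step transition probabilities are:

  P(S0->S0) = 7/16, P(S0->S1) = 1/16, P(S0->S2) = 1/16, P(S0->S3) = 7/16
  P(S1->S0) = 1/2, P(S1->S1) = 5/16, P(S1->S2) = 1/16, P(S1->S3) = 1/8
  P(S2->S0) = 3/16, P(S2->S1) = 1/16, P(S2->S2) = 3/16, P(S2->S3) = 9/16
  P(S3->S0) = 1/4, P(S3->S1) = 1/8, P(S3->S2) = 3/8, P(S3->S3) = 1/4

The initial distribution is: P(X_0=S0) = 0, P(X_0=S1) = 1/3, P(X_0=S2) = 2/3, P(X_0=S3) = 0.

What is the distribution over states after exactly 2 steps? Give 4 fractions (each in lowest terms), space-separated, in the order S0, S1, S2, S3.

Propagating the distribution step by step (d_{t+1} = d_t * P):
d_0 = (S0=0, S1=1/3, S2=2/3, S3=0)
  d_1[S0] = 0*7/16 + 1/3*1/2 + 2/3*3/16 + 0*1/4 = 7/24
  d_1[S1] = 0*1/16 + 1/3*5/16 + 2/3*1/16 + 0*1/8 = 7/48
  d_1[S2] = 0*1/16 + 1/3*1/16 + 2/3*3/16 + 0*3/8 = 7/48
  d_1[S3] = 0*7/16 + 1/3*1/8 + 2/3*9/16 + 0*1/4 = 5/12
d_1 = (S0=7/24, S1=7/48, S2=7/48, S3=5/12)
  d_2[S0] = 7/24*7/16 + 7/48*1/2 + 7/48*3/16 + 5/12*1/4 = 85/256
  d_2[S1] = 7/24*1/16 + 7/48*5/16 + 7/48*1/16 + 5/12*1/8 = 1/8
  d_2[S2] = 7/24*1/16 + 7/48*1/16 + 7/48*3/16 + 5/12*3/8 = 27/128
  d_2[S3] = 7/24*7/16 + 7/48*1/8 + 7/48*9/16 + 5/12*1/4 = 85/256
d_2 = (S0=85/256, S1=1/8, S2=27/128, S3=85/256)

Answer: 85/256 1/8 27/128 85/256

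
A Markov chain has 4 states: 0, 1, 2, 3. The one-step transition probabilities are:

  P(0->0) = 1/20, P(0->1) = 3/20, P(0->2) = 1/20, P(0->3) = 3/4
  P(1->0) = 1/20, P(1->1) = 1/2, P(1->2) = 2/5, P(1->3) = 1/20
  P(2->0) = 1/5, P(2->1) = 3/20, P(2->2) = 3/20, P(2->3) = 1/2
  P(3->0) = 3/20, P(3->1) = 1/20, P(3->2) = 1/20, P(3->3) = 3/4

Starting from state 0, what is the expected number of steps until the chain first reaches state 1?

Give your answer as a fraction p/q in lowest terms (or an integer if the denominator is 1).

Let h_i = expected steps to first reach 1 from state i.
Boundary: h_1 = 0.
First-step equations for the other states:
  h_0 = 1 + 1/20*h_0 + 3/20*h_1 + 1/20*h_2 + 3/4*h_3
  h_2 = 1 + 1/5*h_0 + 3/20*h_1 + 3/20*h_2 + 1/2*h_3
  h_3 = 1 + 3/20*h_0 + 1/20*h_1 + 1/20*h_2 + 3/4*h_3

Substituting h_1 = 0 and rearranging gives the linear system (I - Q) h = 1:
  [19/20, -1/20, -3/4] . (h_0, h_2, h_3) = 1
  [-1/5, 17/20, -1/2] . (h_0, h_2, h_3) = 1
  [-3/20, -1/20, 1/4] . (h_0, h_2, h_3) = 1

Solving yields:
  h_0 = 144/11
  h_2 = 140/11
  h_3 = 72/5

Starting state is 0, so the expected hitting time is h_0 = 144/11.

Answer: 144/11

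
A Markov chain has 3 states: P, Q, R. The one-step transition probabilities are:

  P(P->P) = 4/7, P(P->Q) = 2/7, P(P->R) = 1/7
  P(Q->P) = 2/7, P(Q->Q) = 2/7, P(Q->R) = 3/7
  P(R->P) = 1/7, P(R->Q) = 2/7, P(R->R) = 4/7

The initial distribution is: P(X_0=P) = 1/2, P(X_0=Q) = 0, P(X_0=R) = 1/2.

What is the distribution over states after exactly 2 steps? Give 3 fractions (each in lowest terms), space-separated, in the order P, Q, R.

Propagating the distribution step by step (d_{t+1} = d_t * P):
d_0 = (P=1/2, Q=0, R=1/2)
  d_1[P] = 1/2*4/7 + 0*2/7 + 1/2*1/7 = 5/14
  d_1[Q] = 1/2*2/7 + 0*2/7 + 1/2*2/7 = 2/7
  d_1[R] = 1/2*1/7 + 0*3/7 + 1/2*4/7 = 5/14
d_1 = (P=5/14, Q=2/7, R=5/14)
  d_2[P] = 5/14*4/7 + 2/7*2/7 + 5/14*1/7 = 33/98
  d_2[Q] = 5/14*2/7 + 2/7*2/7 + 5/14*2/7 = 2/7
  d_2[R] = 5/14*1/7 + 2/7*3/7 + 5/14*4/7 = 37/98
d_2 = (P=33/98, Q=2/7, R=37/98)

Answer: 33/98 2/7 37/98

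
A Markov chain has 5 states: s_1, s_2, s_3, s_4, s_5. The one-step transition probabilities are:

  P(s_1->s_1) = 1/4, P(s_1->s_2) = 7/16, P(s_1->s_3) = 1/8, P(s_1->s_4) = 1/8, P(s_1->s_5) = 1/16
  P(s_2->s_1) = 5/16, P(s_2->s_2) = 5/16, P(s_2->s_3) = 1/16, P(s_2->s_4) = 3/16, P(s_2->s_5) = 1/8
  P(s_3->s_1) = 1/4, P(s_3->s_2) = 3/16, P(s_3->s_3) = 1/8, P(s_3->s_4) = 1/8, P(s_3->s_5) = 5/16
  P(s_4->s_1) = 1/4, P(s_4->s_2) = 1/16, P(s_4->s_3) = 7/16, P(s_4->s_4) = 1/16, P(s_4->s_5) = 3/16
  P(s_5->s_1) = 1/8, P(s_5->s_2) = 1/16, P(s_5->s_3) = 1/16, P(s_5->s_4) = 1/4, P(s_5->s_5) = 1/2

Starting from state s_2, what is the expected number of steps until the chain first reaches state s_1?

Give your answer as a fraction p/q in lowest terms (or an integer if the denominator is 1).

Let h_i = expected steps to first reach s_1 from state i.
Boundary: h_s_1 = 0.
First-step equations for the other states:
  h_s_2 = 1 + 5/16*h_s_1 + 5/16*h_s_2 + 1/16*h_s_3 + 3/16*h_s_4 + 1/8*h_s_5
  h_s_3 = 1 + 1/4*h_s_1 + 3/16*h_s_2 + 1/8*h_s_3 + 1/8*h_s_4 + 5/16*h_s_5
  h_s_4 = 1 + 1/4*h_s_1 + 1/16*h_s_2 + 7/16*h_s_3 + 1/16*h_s_4 + 3/16*h_s_5
  h_s_5 = 1 + 1/8*h_s_1 + 1/16*h_s_2 + 1/16*h_s_3 + 1/4*h_s_4 + 1/2*h_s_5

Substituting h_s_1 = 0 and rearranging gives the linear system (I - Q) h = 1:
  [11/16, -1/16, -3/16, -1/8] . (h_s_2, h_s_3, h_s_4, h_s_5) = 1
  [-3/16, 7/8, -1/8, -5/16] . (h_s_2, h_s_3, h_s_4, h_s_5) = 1
  [-1/16, -7/16, 15/16, -3/16] . (h_s_2, h_s_3, h_s_4, h_s_5) = 1
  [-1/16, -1/16, -1/4, 1/2] . (h_s_2, h_s_3, h_s_4, h_s_5) = 1

Solving yields:
  h_s_2 = 43632/10679
  h_s_3 = 48928/10679
  h_s_4 = 48576/10679
  h_s_5 = 57216/10679

Starting state is s_2, so the expected hitting time is h_s_2 = 43632/10679.

Answer: 43632/10679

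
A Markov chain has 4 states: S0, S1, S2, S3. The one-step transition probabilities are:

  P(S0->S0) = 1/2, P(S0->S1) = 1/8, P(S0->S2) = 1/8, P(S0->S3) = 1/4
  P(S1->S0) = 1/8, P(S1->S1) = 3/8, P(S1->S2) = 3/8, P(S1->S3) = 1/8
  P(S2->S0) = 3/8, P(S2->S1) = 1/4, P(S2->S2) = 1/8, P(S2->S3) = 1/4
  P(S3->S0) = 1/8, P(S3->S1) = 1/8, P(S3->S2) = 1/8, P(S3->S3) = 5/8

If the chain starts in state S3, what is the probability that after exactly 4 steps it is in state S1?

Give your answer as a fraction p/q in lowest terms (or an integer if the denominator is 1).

Computing P^4 by repeated multiplication:
P^1 =
  S0: [1/2, 1/8, 1/8, 1/4]
  S1: [1/8, 3/8, 3/8, 1/8]
  S2: [3/8, 1/4, 1/8, 1/4]
  S3: [1/8, 1/8, 1/8, 5/8]
P^2 =
  S0: [11/32, 11/64, 5/32, 21/64]
  S1: [17/64, 17/64, 7/32, 1/4]
  S2: [19/64, 13/64, 3/16, 5/16]
  S3: [13/64, 11/64, 5/32, 15/32]
P^3 =
  S0: [75/256, 3/16, 43/256, 45/128]
  S1: [143/512, 7/32, 49/256, 159/512]
  S2: [145/512, 51/256, 45/256, 175/512]
  S3: [123/512, 3/16, 43/256, 207/512]
P^4 =
  S0: [567/2048, 395/2048, 11/64, 367/1024]
  S1: [1137/4096, 417/2048, 23/128, 1389/4096]
  S2: [1127/4096, 403/2048, 179/1024, 1447/4096]
  S3: [1053/4096, 395/2048, 11/64, 1549/4096]

(P^4)[S3 -> S1] = 395/2048

Answer: 395/2048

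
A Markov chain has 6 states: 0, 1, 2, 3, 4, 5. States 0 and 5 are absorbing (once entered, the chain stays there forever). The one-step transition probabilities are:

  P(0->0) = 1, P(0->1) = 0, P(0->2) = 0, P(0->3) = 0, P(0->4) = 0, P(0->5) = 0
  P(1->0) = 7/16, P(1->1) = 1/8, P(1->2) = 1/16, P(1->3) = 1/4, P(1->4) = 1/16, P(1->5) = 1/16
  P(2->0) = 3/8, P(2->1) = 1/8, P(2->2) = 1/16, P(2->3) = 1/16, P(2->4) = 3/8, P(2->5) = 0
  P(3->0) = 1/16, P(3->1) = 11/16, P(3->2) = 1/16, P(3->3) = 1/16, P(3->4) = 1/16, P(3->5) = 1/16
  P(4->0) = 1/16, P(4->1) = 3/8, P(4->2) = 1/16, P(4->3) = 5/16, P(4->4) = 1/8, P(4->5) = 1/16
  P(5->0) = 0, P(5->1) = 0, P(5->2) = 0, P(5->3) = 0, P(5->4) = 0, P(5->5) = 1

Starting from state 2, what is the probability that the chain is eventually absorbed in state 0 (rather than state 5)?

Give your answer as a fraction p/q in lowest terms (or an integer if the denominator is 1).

Answer: 109/124

Derivation:
Let a_i = P(absorbed in 0 | start in state i).
Boundary conditions: a_0 = 1, a_5 = 0.
For each transient state i, a_i = sum_j P(i->j) * a_j:
  a_1 = 7/16*a_0 + 1/8*a_1 + 1/16*a_2 + 1/4*a_3 + 1/16*a_4 + 1/16*a_5
  a_2 = 3/8*a_0 + 1/8*a_1 + 1/16*a_2 + 1/16*a_3 + 3/8*a_4 + 0*a_5
  a_3 = 1/16*a_0 + 11/16*a_1 + 1/16*a_2 + 1/16*a_3 + 1/16*a_4 + 1/16*a_5
  a_4 = 1/16*a_0 + 3/8*a_1 + 1/16*a_2 + 5/16*a_3 + 1/8*a_4 + 1/16*a_5

Substituting a_0 = 1 and a_5 = 0, rearrange to (I - Q) a = r where r[i] = P(i -> 0):
  [7/8, -1/16, -1/4, -1/16] . (a_1, a_2, a_3, a_4) = 7/16
  [-1/8, 15/16, -1/16, -3/8] . (a_1, a_2, a_3, a_4) = 3/8
  [-11/16, -1/16, 15/16, -1/16] . (a_1, a_2, a_3, a_4) = 1/16
  [-3/8, -1/16, -5/16, 7/8] . (a_1, a_2, a_3, a_4) = 1/16

Solving yields:
  a_1 = 105/124
  a_2 = 109/124
  a_3 = 99/124
  a_4 = 97/124

Starting state is 2, so the absorption probability is a_2 = 109/124.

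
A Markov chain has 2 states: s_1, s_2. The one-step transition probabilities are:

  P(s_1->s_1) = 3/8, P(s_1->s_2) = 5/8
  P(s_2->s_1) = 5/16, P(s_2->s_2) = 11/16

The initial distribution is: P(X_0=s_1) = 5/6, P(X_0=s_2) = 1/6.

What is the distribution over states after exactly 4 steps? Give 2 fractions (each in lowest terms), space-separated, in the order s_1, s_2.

Answer: 131075/393216 262141/393216

Derivation:
Propagating the distribution step by step (d_{t+1} = d_t * P):
d_0 = (s_1=5/6, s_2=1/6)
  d_1[s_1] = 5/6*3/8 + 1/6*5/16 = 35/96
  d_1[s_2] = 5/6*5/8 + 1/6*11/16 = 61/96
d_1 = (s_1=35/96, s_2=61/96)
  d_2[s_1] = 35/96*3/8 + 61/96*5/16 = 515/1536
  d_2[s_2] = 35/96*5/8 + 61/96*11/16 = 1021/1536
d_2 = (s_1=515/1536, s_2=1021/1536)
  d_3[s_1] = 515/1536*3/8 + 1021/1536*5/16 = 8195/24576
  d_3[s_2] = 515/1536*5/8 + 1021/1536*11/16 = 16381/24576
d_3 = (s_1=8195/24576, s_2=16381/24576)
  d_4[s_1] = 8195/24576*3/8 + 16381/24576*5/16 = 131075/393216
  d_4[s_2] = 8195/24576*5/8 + 16381/24576*11/16 = 262141/393216
d_4 = (s_1=131075/393216, s_2=262141/393216)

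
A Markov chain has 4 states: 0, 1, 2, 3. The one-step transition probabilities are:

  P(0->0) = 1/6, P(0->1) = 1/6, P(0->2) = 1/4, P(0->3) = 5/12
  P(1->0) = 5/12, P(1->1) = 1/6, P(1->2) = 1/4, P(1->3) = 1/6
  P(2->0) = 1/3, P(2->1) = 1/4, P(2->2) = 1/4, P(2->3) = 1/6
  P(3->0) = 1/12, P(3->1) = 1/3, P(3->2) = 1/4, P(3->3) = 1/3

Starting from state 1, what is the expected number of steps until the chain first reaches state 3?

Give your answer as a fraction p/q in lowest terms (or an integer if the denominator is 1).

Answer: 240/59

Derivation:
Let h_i = expected steps to first reach 3 from state i.
Boundary: h_3 = 0.
First-step equations for the other states:
  h_0 = 1 + 1/6*h_0 + 1/6*h_1 + 1/4*h_2 + 5/12*h_3
  h_1 = 1 + 5/12*h_0 + 1/6*h_1 + 1/4*h_2 + 1/6*h_3
  h_2 = 1 + 1/3*h_0 + 1/4*h_1 + 1/4*h_2 + 1/6*h_3

Substituting h_3 = 0 and rearranging gives the linear system (I - Q) h = 1:
  [5/6, -1/6, -1/4] . (h_0, h_1, h_2) = 1
  [-5/12, 5/6, -1/4] . (h_0, h_1, h_2) = 1
  [-1/3, -1/4, 3/4] . (h_0, h_1, h_2) = 1

Solving yields:
  h_0 = 192/59
  h_1 = 240/59
  h_2 = 244/59

Starting state is 1, so the expected hitting time is h_1 = 240/59.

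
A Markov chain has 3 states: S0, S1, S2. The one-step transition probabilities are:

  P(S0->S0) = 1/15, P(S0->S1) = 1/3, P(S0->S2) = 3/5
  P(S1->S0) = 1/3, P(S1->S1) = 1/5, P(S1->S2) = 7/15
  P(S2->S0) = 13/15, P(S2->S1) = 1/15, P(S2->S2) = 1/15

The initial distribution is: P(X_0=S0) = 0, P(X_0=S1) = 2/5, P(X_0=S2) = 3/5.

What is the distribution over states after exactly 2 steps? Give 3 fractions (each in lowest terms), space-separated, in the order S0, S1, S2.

Answer: 7/25 289/1125 521/1125

Derivation:
Propagating the distribution step by step (d_{t+1} = d_t * P):
d_0 = (S0=0, S1=2/5, S2=3/5)
  d_1[S0] = 0*1/15 + 2/5*1/3 + 3/5*13/15 = 49/75
  d_1[S1] = 0*1/3 + 2/5*1/5 + 3/5*1/15 = 3/25
  d_1[S2] = 0*3/5 + 2/5*7/15 + 3/5*1/15 = 17/75
d_1 = (S0=49/75, S1=3/25, S2=17/75)
  d_2[S0] = 49/75*1/15 + 3/25*1/3 + 17/75*13/15 = 7/25
  d_2[S1] = 49/75*1/3 + 3/25*1/5 + 17/75*1/15 = 289/1125
  d_2[S2] = 49/75*3/5 + 3/25*7/15 + 17/75*1/15 = 521/1125
d_2 = (S0=7/25, S1=289/1125, S2=521/1125)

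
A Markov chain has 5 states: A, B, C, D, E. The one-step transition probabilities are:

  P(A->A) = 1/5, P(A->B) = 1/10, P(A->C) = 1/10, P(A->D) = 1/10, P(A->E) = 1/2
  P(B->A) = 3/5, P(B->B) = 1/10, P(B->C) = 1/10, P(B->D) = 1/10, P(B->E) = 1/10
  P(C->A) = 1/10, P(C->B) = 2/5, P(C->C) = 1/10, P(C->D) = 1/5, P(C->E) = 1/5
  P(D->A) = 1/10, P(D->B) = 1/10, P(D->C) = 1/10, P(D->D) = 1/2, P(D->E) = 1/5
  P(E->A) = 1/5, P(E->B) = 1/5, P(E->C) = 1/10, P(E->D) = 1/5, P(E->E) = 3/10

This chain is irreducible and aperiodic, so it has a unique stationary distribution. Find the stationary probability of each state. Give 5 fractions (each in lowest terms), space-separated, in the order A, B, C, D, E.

The stationary distribution satisfies pi = pi * P, i.e.:
  pi_A = 1/5*pi_A + 3/5*pi_B + 1/10*pi_C + 1/10*pi_D + 1/5*pi_E
  pi_B = 1/10*pi_A + 1/10*pi_B + 2/5*pi_C + 1/10*pi_D + 1/5*pi_E
  pi_C = 1/10*pi_A + 1/10*pi_B + 1/10*pi_C + 1/10*pi_D + 1/10*pi_E
  pi_D = 1/10*pi_A + 1/10*pi_B + 1/5*pi_C + 1/2*pi_D + 1/5*pi_E
  pi_E = 1/2*pi_A + 1/10*pi_B + 1/5*pi_C + 1/5*pi_D + 3/10*pi_E
with normalization: pi_A + pi_B + pi_C + pi_D + pi_E = 1.

Using the first 4 balance equations plus normalization, the linear system A*pi = b is:
  [-4/5, 3/5, 1/10, 1/10, 1/5] . pi = 0
  [1/10, -9/10, 2/5, 1/10, 1/5] . pi = 0
  [1/10, 1/10, -9/10, 1/10, 1/10] . pi = 0
  [1/10, 1/10, 1/5, -1/2, 1/5] . pi = 0
  [1, 1, 1, 1, 1] . pi = 1

Solving yields:
  pi_A = 99/430
  pi_B = 34/215
  pi_C = 1/10
  pi_D = 99/430
  pi_E = 121/430

Verification (pi * P):
  99/430*1/5 + 34/215*3/5 + 1/10*1/10 + 99/430*1/10 + 121/430*1/5 = 99/430 = pi_A  (ok)
  99/430*1/10 + 34/215*1/10 + 1/10*2/5 + 99/430*1/10 + 121/430*1/5 = 34/215 = pi_B  (ok)
  99/430*1/10 + 34/215*1/10 + 1/10*1/10 + 99/430*1/10 + 121/430*1/10 = 1/10 = pi_C  (ok)
  99/430*1/10 + 34/215*1/10 + 1/10*1/5 + 99/430*1/2 + 121/430*1/5 = 99/430 = pi_D  (ok)
  99/430*1/2 + 34/215*1/10 + 1/10*1/5 + 99/430*1/5 + 121/430*3/10 = 121/430 = pi_E  (ok)

Answer: 99/430 34/215 1/10 99/430 121/430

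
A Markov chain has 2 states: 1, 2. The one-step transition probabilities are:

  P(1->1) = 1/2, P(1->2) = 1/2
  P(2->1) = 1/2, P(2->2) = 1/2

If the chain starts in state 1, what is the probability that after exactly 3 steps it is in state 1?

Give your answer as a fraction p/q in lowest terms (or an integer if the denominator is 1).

Computing P^3 by repeated multiplication:
P^1 =
  1: [1/2, 1/2]
  2: [1/2, 1/2]
P^2 =
  1: [1/2, 1/2]
  2: [1/2, 1/2]
P^3 =
  1: [1/2, 1/2]
  2: [1/2, 1/2]

(P^3)[1 -> 1] = 1/2

Answer: 1/2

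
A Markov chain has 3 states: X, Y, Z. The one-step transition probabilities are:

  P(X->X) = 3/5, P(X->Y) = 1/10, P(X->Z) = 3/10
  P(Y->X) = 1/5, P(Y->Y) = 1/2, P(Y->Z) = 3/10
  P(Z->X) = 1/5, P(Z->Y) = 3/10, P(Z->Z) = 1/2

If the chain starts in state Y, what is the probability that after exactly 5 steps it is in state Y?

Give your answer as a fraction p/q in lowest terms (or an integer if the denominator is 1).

Answer: 369/1250

Derivation:
Computing P^5 by repeated multiplication:
P^1 =
  X: [3/5, 1/10, 3/10]
  Y: [1/5, 1/2, 3/10]
  Z: [1/5, 3/10, 1/2]
P^2 =
  X: [11/25, 1/5, 9/25]
  Y: [7/25, 9/25, 9/25]
  Z: [7/25, 8/25, 2/5]
P^3 =
  X: [47/125, 63/250, 93/250]
  Y: [39/125, 79/250, 93/250]
  Z: [39/125, 77/250, 19/50]
P^4 =
  X: [219/625, 172/625, 234/625]
  Y: [203/625, 188/625, 234/625]
  Z: [203/625, 187/625, 47/125]
P^5 =
  X: [1063/3125, 1781/6250, 2343/6250]
  Y: [1031/3125, 369/1250, 2343/6250]
  Z: [1031/3125, 1843/6250, 469/1250]

(P^5)[Y -> Y] = 369/1250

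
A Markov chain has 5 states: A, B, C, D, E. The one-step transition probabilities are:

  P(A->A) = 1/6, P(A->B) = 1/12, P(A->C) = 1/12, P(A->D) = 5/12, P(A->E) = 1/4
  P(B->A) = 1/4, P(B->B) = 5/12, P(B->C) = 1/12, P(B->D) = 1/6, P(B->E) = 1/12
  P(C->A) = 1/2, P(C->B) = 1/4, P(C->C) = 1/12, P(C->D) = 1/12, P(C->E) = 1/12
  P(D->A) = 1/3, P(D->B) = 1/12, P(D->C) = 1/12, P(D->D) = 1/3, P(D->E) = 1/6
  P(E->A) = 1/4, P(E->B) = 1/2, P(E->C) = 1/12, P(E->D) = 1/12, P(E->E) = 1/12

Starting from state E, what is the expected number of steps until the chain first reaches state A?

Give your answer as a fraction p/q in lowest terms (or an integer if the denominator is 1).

Answer: 5856/1661

Derivation:
Let h_i = expected steps to first reach A from state i.
Boundary: h_A = 0.
First-step equations for the other states:
  h_B = 1 + 1/4*h_A + 5/12*h_B + 1/12*h_C + 1/6*h_D + 1/12*h_E
  h_C = 1 + 1/2*h_A + 1/4*h_B + 1/12*h_C + 1/12*h_D + 1/12*h_E
  h_D = 1 + 1/3*h_A + 1/12*h_B + 1/12*h_C + 1/3*h_D + 1/6*h_E
  h_E = 1 + 1/4*h_A + 1/2*h_B + 1/12*h_C + 1/12*h_D + 1/12*h_E

Substituting h_A = 0 and rearranging gives the linear system (I - Q) h = 1:
  [7/12, -1/12, -1/6, -1/12] . (h_B, h_C, h_D, h_E) = 1
  [-1/4, 11/12, -1/12, -1/12] . (h_B, h_C, h_D, h_E) = 1
  [-1/12, -1/12, 2/3, -1/6] . (h_B, h_C, h_D, h_E) = 1
  [-1/2, -1/12, -1/12, 11/12] . (h_B, h_C, h_D, h_E) = 1

Solving yields:
  h_B = 528/151
  h_C = 4404/1661
  h_D = 5232/1661
  h_E = 5856/1661

Starting state is E, so the expected hitting time is h_E = 5856/1661.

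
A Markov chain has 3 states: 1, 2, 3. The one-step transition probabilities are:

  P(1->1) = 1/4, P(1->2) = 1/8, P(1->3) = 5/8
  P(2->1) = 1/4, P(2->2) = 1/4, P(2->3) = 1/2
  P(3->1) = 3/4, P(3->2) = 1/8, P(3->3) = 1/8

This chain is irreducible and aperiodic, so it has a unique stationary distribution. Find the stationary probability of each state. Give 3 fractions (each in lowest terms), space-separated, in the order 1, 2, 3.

The stationary distribution satisfies pi = pi * P, i.e.:
  pi_1 = 1/4*pi_1 + 1/4*pi_2 + 3/4*pi_3
  pi_2 = 1/8*pi_1 + 1/4*pi_2 + 1/8*pi_3
  pi_3 = 5/8*pi_1 + 1/2*pi_2 + 1/8*pi_3
with normalization: pi_1 + pi_2 + pi_3 = 1.

Using the first 2 balance equations plus normalization, the linear system A*pi = b is:
  [-3/4, 1/4, 3/4] . pi = 0
  [1/8, -3/4, 1/8] . pi = 0
  [1, 1, 1] . pi = 1

Solving yields:
  pi_1 = 19/42
  pi_2 = 1/7
  pi_3 = 17/42

Verification (pi * P):
  19/42*1/4 + 1/7*1/4 + 17/42*3/4 = 19/42 = pi_1  (ok)
  19/42*1/8 + 1/7*1/4 + 17/42*1/8 = 1/7 = pi_2  (ok)
  19/42*5/8 + 1/7*1/2 + 17/42*1/8 = 17/42 = pi_3  (ok)

Answer: 19/42 1/7 17/42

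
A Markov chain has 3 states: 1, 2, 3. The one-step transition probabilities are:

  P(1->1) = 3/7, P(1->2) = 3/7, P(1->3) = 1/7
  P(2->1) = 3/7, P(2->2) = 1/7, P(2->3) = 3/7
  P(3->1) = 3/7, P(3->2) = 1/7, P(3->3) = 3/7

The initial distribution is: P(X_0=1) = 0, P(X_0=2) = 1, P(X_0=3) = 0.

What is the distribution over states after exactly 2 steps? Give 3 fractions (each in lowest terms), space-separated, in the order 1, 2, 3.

Propagating the distribution step by step (d_{t+1} = d_t * P):
d_0 = (1=0, 2=1, 3=0)
  d_1[1] = 0*3/7 + 1*3/7 + 0*3/7 = 3/7
  d_1[2] = 0*3/7 + 1*1/7 + 0*1/7 = 1/7
  d_1[3] = 0*1/7 + 1*3/7 + 0*3/7 = 3/7
d_1 = (1=3/7, 2=1/7, 3=3/7)
  d_2[1] = 3/7*3/7 + 1/7*3/7 + 3/7*3/7 = 3/7
  d_2[2] = 3/7*3/7 + 1/7*1/7 + 3/7*1/7 = 13/49
  d_2[3] = 3/7*1/7 + 1/7*3/7 + 3/7*3/7 = 15/49
d_2 = (1=3/7, 2=13/49, 3=15/49)

Answer: 3/7 13/49 15/49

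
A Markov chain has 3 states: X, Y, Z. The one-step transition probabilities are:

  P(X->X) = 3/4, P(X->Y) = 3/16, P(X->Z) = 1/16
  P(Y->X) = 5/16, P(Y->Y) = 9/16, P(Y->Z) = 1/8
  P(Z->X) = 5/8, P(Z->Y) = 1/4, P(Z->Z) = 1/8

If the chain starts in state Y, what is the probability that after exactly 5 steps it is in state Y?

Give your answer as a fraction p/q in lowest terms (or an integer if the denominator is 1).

Computing P^5 by repeated multiplication:
P^1 =
  X: [3/4, 3/16, 1/16]
  Y: [5/16, 9/16, 1/8]
  Z: [5/8, 1/4, 1/8]
P^2 =
  X: [169/256, 67/256, 5/64]
  Y: [125/256, 13/32, 27/256]
  Z: [5/8, 37/128, 11/128]
P^3 =
  X: [2563/4096, 595/2048, 343/4096]
  Y: [1145/2048, 1419/4096, 387/4096]
  Z: [1255/2048, 617/2048, 11/128]
P^4 =
  X: [5017/8192, 19771/65536, 5629/65536]
  Y: [38445/65536, 21189/65536, 2951/32768]
  Z: [19905/32768, 5011/16384, 2841/32768]
P^5 =
  X: [636777/1048576, 320863/1048576, 11367/131072]
  Y: [626305/1048576, 82411/262144, 92627/1048576]
  Z: [79345/131072, 161277/524288, 45631/524288]

(P^5)[Y -> Y] = 82411/262144

Answer: 82411/262144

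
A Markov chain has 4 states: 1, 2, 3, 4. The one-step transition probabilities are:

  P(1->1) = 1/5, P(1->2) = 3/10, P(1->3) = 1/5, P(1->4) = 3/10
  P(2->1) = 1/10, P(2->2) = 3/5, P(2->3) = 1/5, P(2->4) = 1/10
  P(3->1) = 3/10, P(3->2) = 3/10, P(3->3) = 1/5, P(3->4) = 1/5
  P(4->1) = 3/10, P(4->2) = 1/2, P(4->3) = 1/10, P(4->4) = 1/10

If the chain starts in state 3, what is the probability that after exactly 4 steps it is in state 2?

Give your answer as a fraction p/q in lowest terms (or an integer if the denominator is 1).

Answer: 943/2000

Derivation:
Computing P^4 by repeated multiplication:
P^1 =
  1: [1/5, 3/10, 1/5, 3/10]
  2: [1/10, 3/5, 1/5, 1/10]
  3: [3/10, 3/10, 1/5, 1/5]
  4: [3/10, 1/2, 1/10, 1/10]
P^2 =
  1: [11/50, 9/20, 17/100, 4/25]
  2: [17/100, 1/2, 19/100, 7/50]
  3: [21/100, 43/100, 9/50, 9/50]
  4: [17/100, 47/100, 19/100, 17/100]
P^3 =
  1: [47/250, 467/1000, 23/125, 161/1000]
  2: [183/1000, 239/500, 93/500, 153/1000]
  3: [193/1000, 93/200, 91/500, 4/25]
  4: [189/1000, 19/40, 183/1000, 153/1000]
P^4 =
  1: [939/5000, 4723/10000, 1839/10000, 39/250]
  2: [1861/10000, 237/500, 1847/10000, 97/625]
  3: [1877/10000, 943/2000, 23/125, 98/625]
  4: [1861/10000, 4731/10000, 1847/10000, 1561/10000]

(P^4)[3 -> 2] = 943/2000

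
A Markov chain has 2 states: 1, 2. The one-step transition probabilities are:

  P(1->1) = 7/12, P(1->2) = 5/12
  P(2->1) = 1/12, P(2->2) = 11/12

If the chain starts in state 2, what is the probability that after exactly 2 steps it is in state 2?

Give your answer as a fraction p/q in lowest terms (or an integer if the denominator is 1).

Computing P^2 by repeated multiplication:
P^1 =
  1: [7/12, 5/12]
  2: [1/12, 11/12]
P^2 =
  1: [3/8, 5/8]
  2: [1/8, 7/8]

(P^2)[2 -> 2] = 7/8

Answer: 7/8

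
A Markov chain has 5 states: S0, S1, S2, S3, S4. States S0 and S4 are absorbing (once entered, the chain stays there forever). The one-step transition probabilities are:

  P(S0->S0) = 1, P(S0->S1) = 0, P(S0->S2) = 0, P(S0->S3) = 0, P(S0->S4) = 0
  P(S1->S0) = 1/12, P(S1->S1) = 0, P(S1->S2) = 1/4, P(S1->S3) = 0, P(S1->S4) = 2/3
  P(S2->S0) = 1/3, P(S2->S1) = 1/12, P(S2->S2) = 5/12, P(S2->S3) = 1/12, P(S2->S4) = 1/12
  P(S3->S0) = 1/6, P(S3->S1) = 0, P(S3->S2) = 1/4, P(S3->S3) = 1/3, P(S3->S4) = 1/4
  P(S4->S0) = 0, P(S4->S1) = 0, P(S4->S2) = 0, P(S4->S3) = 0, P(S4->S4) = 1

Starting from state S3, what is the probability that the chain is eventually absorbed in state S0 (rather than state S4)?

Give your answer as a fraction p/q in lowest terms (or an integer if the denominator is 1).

Answer: 103/204

Derivation:
Let a_i = P(absorbed in S0 | start in state i).
Boundary conditions: a_S0 = 1, a_S4 = 0.
For each transient state i, a_i = sum_j P(i->j) * a_j:
  a_S1 = 1/12*a_S0 + 0*a_S1 + 1/4*a_S2 + 0*a_S3 + 2/3*a_S4
  a_S2 = 1/3*a_S0 + 1/12*a_S1 + 5/12*a_S2 + 1/12*a_S3 + 1/12*a_S4
  a_S3 = 1/6*a_S0 + 0*a_S1 + 1/4*a_S2 + 1/3*a_S3 + 1/4*a_S4

Substituting a_S0 = 1 and a_S4 = 0, rearrange to (I - Q) a = r where r[i] = P(i -> S0):
  [1, -1/4, 0] . (a_S1, a_S2, a_S3) = 1/12
  [-1/12, 7/12, -1/12] . (a_S1, a_S2, a_S3) = 1/3
  [0, -1/4, 2/3] . (a_S1, a_S2, a_S3) = 1/6

Solving yields:
  a_S1 = 155/612
  a_S2 = 104/153
  a_S3 = 103/204

Starting state is S3, so the absorption probability is a_S3 = 103/204.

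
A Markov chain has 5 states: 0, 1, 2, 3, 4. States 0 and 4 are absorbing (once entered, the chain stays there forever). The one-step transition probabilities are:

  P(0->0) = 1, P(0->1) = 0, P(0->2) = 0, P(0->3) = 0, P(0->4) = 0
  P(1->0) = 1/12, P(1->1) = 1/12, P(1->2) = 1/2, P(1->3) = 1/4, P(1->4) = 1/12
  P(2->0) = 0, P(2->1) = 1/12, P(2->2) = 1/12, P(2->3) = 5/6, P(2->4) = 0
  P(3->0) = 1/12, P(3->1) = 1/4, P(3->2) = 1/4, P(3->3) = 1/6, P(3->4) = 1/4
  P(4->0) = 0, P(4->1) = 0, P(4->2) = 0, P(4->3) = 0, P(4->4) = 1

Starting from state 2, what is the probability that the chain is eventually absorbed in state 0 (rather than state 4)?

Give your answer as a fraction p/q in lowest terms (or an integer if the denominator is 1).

Answer: 153/532

Derivation:
Let a_i = P(absorbed in 0 | start in state i).
Boundary conditions: a_0 = 1, a_4 = 0.
For each transient state i, a_i = sum_j P(i->j) * a_j:
  a_1 = 1/12*a_0 + 1/12*a_1 + 1/2*a_2 + 1/4*a_3 + 1/12*a_4
  a_2 = 0*a_0 + 1/12*a_1 + 1/12*a_2 + 5/6*a_3 + 0*a_4
  a_3 = 1/12*a_0 + 1/4*a_1 + 1/4*a_2 + 1/6*a_3 + 1/4*a_4

Substituting a_0 = 1 and a_4 = 0, rearrange to (I - Q) a = r where r[i] = P(i -> 0):
  [11/12, -1/2, -1/4] . (a_1, a_2, a_3) = 1/12
  [-1/12, 11/12, -5/6] . (a_1, a_2, a_3) = 0
  [-1/4, -1/4, 5/6] . (a_1, a_2, a_3) = 1/12

Solving yields:
  a_1 = 173/532
  a_2 = 153/532
  a_3 = 151/532

Starting state is 2, so the absorption probability is a_2 = 153/532.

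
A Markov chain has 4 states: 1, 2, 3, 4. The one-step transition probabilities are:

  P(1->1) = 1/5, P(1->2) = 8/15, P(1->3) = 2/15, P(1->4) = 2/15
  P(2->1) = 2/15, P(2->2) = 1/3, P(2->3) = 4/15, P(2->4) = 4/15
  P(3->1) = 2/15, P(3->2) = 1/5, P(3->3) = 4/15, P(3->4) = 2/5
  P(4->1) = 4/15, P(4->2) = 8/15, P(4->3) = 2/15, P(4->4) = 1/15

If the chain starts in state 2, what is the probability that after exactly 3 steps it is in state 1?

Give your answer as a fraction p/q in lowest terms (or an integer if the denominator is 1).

Computing P^3 by repeated multiplication:
P^1 =
  1: [1/5, 8/15, 2/15, 2/15]
  2: [2/15, 1/3, 4/15, 4/15]
  3: [2/15, 1/5, 4/15, 2/5]
  4: [4/15, 8/15, 2/15, 1/15]
P^2 =
  1: [37/225, 86/225, 2/9, 52/225]
  2: [8/45, 17/45, 16/75, 52/225]
  3: [44/225, 91/225, 44/225, 46/225]
  4: [4/25, 86/225, 2/9, 53/225]
P^3 =
  1: [197/1125, 1292/3375, 722/3375, 154/675]
  2: [22/125, 29/75, 716/3375, 152/675]
  3: [586/3375, 1307/3375, 16/75, 254/1125]
  4: [592/3375, 1292/3375, 722/3375, 769/3375]

(P^3)[2 -> 1] = 22/125

Answer: 22/125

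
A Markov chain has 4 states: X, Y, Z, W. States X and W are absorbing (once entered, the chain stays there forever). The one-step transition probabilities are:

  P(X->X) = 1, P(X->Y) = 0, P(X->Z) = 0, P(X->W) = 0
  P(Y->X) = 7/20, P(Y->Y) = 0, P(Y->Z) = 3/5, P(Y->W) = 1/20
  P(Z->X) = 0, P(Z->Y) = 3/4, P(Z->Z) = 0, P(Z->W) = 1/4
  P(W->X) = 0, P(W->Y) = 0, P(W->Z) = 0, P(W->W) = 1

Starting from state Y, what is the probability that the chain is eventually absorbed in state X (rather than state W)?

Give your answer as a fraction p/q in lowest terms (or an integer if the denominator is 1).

Let a_i = P(absorbed in X | start in state i).
Boundary conditions: a_X = 1, a_W = 0.
For each transient state i, a_i = sum_j P(i->j) * a_j:
  a_Y = 7/20*a_X + 0*a_Y + 3/5*a_Z + 1/20*a_W
  a_Z = 0*a_X + 3/4*a_Y + 0*a_Z + 1/4*a_W

Substituting a_X = 1 and a_W = 0, rearrange to (I - Q) a = r where r[i] = P(i -> X):
  [1, -3/5] . (a_Y, a_Z) = 7/20
  [-3/4, 1] . (a_Y, a_Z) = 0

Solving yields:
  a_Y = 7/11
  a_Z = 21/44

Starting state is Y, so the absorption probability is a_Y = 7/11.

Answer: 7/11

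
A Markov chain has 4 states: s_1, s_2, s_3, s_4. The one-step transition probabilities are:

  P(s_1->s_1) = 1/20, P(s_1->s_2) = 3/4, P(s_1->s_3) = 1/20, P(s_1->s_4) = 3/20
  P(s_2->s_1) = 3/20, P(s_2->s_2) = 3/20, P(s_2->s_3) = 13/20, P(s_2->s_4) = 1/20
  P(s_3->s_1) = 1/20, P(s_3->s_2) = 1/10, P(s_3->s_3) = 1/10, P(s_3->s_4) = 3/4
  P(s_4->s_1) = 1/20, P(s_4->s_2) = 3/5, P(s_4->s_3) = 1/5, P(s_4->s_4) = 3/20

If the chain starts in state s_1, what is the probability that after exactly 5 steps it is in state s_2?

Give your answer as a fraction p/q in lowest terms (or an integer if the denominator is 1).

Computing P^5 by repeated multiplication:
P^1 =
  s_1: [1/20, 3/4, 1/20, 3/20]
  s_2: [3/20, 3/20, 13/20, 1/20]
  s_3: [1/20, 1/10, 1/10, 3/4]
  s_4: [1/20, 3/5, 1/5, 3/20]
P^2 =
  s_1: [1/8, 49/200, 21/40, 21/200]
  s_2: [13/200, 23/100, 9/50, 21/40]
  s_3: [3/50, 41/80, 91/400, 1/5]
  s_4: [11/100, 19/80, 177/400, 21/100]
P^3 =
  s_1: [149/2000, 123/500, 239/1000, 881/2000]
  s_2: [73/1000, 333/800, 1103/4000, 47/200]
  s_3: [81/800, 2117/8000, 3191/8000, 941/4000]
  s_4: [59/800, 2307/8000, 1969/8000, 1567/4000]
P^4 =
  s_1: [373/5000, 15239/40000, 441/1600, 168/625]
  s_2: [733/8000, 22861/80000, 27903/80000, 10953/40000]
  s_3: [6117/80000, 47467/160000, 42241/160000, 29029/80000]
  s_4: [6307/80000, 57317/160000, 9411/32000, 21507/80000]
P^5 =
  s_1: [35239/400000, 241551/800000, 266149/800000, 110911/400000]
  s_2: [62861/800000, 497211/1600000, 447953/1600000, 264557/800000]
  s_3: [127467/1600000, 1107089/3200000, 946019/3200000, 445979/1600000]
  s_4: [137317/1600000, 971439/3200000, 1023901/3200000, 465013/1600000]

(P^5)[s_1 -> s_2] = 241551/800000

Answer: 241551/800000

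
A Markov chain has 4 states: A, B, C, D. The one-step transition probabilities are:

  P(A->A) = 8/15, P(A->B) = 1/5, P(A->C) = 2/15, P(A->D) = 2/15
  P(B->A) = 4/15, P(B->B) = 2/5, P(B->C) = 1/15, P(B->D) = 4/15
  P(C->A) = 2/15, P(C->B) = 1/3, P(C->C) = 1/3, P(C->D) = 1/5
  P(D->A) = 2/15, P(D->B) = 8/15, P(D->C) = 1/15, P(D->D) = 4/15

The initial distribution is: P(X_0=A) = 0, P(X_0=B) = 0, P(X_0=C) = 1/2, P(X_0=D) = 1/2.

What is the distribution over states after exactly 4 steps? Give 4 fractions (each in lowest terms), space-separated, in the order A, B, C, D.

Propagating the distribution step by step (d_{t+1} = d_t * P):
d_0 = (A=0, B=0, C=1/2, D=1/2)
  d_1[A] = 0*8/15 + 0*4/15 + 1/2*2/15 + 1/2*2/15 = 2/15
  d_1[B] = 0*1/5 + 0*2/5 + 1/2*1/3 + 1/2*8/15 = 13/30
  d_1[C] = 0*2/15 + 0*1/15 + 1/2*1/3 + 1/2*1/15 = 1/5
  d_1[D] = 0*2/15 + 0*4/15 + 1/2*1/5 + 1/2*4/15 = 7/30
d_1 = (A=2/15, B=13/30, C=1/5, D=7/30)
  d_2[A] = 2/15*8/15 + 13/30*4/15 + 1/5*2/15 + 7/30*2/15 = 11/45
  d_2[B] = 2/15*1/5 + 13/30*2/5 + 1/5*1/3 + 7/30*8/15 = 88/225
  d_2[C] = 2/15*2/15 + 13/30*1/15 + 1/5*1/3 + 7/30*1/15 = 29/225
  d_2[D] = 2/15*2/15 + 13/30*4/15 + 1/5*1/5 + 7/30*4/15 = 53/225
d_2 = (A=11/45, B=88/225, C=29/225, D=53/225)
  d_3[A] = 11/45*8/15 + 88/225*4/15 + 29/225*2/15 + 53/225*2/15 = 956/3375
  d_3[B] = 11/45*1/5 + 88/225*2/5 + 29/225*1/3 + 53/225*8/15 = 1262/3375
  d_3[C] = 11/45*2/15 + 88/225*1/15 + 29/225*1/3 + 53/225*1/15 = 44/375
  d_3[D] = 11/45*2/15 + 88/225*4/15 + 29/225*1/5 + 53/225*4/15 = 761/3375
d_3 = (A=956/3375, B=1262/3375, C=44/375, D=761/3375)
  d_4[A] = 956/3375*8/15 + 1262/3375*4/15 + 44/375*2/15 + 761/3375*2/15 = 3002/10125
  d_4[B] = 956/3375*1/5 + 1262/3375*2/5 + 44/375*1/3 + 761/3375*8/15 = 18508/50625
  d_4[C] = 956/3375*2/15 + 1262/3375*1/15 + 44/375*1/3 + 761/3375*1/15 = 1183/10125
  d_4[D] = 956/3375*2/15 + 1262/3375*4/15 + 44/375*1/5 + 761/3375*4/15 = 11192/50625
d_4 = (A=3002/10125, B=18508/50625, C=1183/10125, D=11192/50625)

Answer: 3002/10125 18508/50625 1183/10125 11192/50625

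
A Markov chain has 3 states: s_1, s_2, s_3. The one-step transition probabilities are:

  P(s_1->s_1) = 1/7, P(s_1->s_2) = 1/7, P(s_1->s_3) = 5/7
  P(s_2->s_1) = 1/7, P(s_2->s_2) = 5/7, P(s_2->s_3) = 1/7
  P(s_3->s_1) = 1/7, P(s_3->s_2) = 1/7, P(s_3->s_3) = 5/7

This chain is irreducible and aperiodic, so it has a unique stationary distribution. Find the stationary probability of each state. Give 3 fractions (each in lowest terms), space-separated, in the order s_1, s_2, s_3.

Answer: 1/7 1/3 11/21

Derivation:
The stationary distribution satisfies pi = pi * P, i.e.:
  pi_s_1 = 1/7*pi_s_1 + 1/7*pi_s_2 + 1/7*pi_s_3
  pi_s_2 = 1/7*pi_s_1 + 5/7*pi_s_2 + 1/7*pi_s_3
  pi_s_3 = 5/7*pi_s_1 + 1/7*pi_s_2 + 5/7*pi_s_3
with normalization: pi_s_1 + pi_s_2 + pi_s_3 = 1.

Using the first 2 balance equations plus normalization, the linear system A*pi = b is:
  [-6/7, 1/7, 1/7] . pi = 0
  [1/7, -2/7, 1/7] . pi = 0
  [1, 1, 1] . pi = 1

Solving yields:
  pi_s_1 = 1/7
  pi_s_2 = 1/3
  pi_s_3 = 11/21

Verification (pi * P):
  1/7*1/7 + 1/3*1/7 + 11/21*1/7 = 1/7 = pi_s_1  (ok)
  1/7*1/7 + 1/3*5/7 + 11/21*1/7 = 1/3 = pi_s_2  (ok)
  1/7*5/7 + 1/3*1/7 + 11/21*5/7 = 11/21 = pi_s_3  (ok)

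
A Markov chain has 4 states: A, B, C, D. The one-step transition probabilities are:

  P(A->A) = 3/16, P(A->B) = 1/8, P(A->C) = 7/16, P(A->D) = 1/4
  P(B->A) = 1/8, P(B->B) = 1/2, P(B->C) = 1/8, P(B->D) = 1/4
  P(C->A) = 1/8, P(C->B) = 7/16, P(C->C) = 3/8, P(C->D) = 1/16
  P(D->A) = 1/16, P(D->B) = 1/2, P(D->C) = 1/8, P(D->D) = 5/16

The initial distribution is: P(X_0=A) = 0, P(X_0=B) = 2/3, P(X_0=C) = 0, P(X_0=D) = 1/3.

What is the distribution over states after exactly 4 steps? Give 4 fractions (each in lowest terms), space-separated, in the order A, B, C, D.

Answer: 23189/196608 14521/32768 13995/65536 11077/49152

Derivation:
Propagating the distribution step by step (d_{t+1} = d_t * P):
d_0 = (A=0, B=2/3, C=0, D=1/3)
  d_1[A] = 0*3/16 + 2/3*1/8 + 0*1/8 + 1/3*1/16 = 5/48
  d_1[B] = 0*1/8 + 2/3*1/2 + 0*7/16 + 1/3*1/2 = 1/2
  d_1[C] = 0*7/16 + 2/3*1/8 + 0*3/8 + 1/3*1/8 = 1/8
  d_1[D] = 0*1/4 + 2/3*1/4 + 0*1/16 + 1/3*5/16 = 13/48
d_1 = (A=5/48, B=1/2, C=1/8, D=13/48)
  d_2[A] = 5/48*3/16 + 1/2*1/8 + 1/8*1/8 + 13/48*1/16 = 11/96
  d_2[B] = 5/48*1/8 + 1/2*1/2 + 1/8*7/16 + 13/48*1/2 = 29/64
  d_2[C] = 5/48*7/16 + 1/2*1/8 + 1/8*3/8 + 13/48*1/8 = 145/768
  d_2[D] = 5/48*1/4 + 1/2*1/4 + 1/8*1/16 + 13/48*5/16 = 187/768
d_2 = (A=11/96, B=29/64, C=145/768, D=187/768)
  d_3[A] = 11/96*3/16 + 29/64*1/8 + 145/768*1/8 + 187/768*1/16 = 479/4096
  d_3[B] = 11/96*1/8 + 29/64*1/2 + 145/768*7/16 + 187/768*1/2 = 5471/12288
  d_3[C] = 11/96*7/16 + 29/64*1/8 + 145/768*3/8 + 187/768*1/8 = 213/1024
  d_3[D] = 11/96*1/4 + 29/64*1/4 + 145/768*1/16 + 187/768*5/16 = 353/1536
d_3 = (A=479/4096, B=5471/12288, C=213/1024, D=353/1536)
  d_4[A] = 479/4096*3/16 + 5471/12288*1/8 + 213/1024*1/8 + 353/1536*1/16 = 23189/196608
  d_4[B] = 479/4096*1/8 + 5471/12288*1/2 + 213/1024*7/16 + 353/1536*1/2 = 14521/32768
  d_4[C] = 479/4096*7/16 + 5471/12288*1/8 + 213/1024*3/8 + 353/1536*1/8 = 13995/65536
  d_4[D] = 479/4096*1/4 + 5471/12288*1/4 + 213/1024*1/16 + 353/1536*5/16 = 11077/49152
d_4 = (A=23189/196608, B=14521/32768, C=13995/65536, D=11077/49152)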